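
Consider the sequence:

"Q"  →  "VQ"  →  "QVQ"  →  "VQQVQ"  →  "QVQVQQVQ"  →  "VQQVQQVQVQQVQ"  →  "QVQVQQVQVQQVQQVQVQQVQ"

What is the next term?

Each term (from the third on) is the two preceding terms concatenated in order: term 3 = Q·VQ = QVQ.
So term 8 is VQQVQQVQVQQVQ·QVQVQQVQVQQVQQVQVQQVQ.

VQQVQQVQVQQVQQVQVQQVQVQQVQQVQVQQVQ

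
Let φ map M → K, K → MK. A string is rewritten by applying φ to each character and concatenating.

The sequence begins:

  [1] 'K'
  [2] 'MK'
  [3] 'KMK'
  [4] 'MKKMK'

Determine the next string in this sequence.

KMKMKKMK

Expanding MKKMK: M→K, K→MK, K→MK, M→K, K→MK. Concatenated: K MK MK K MK.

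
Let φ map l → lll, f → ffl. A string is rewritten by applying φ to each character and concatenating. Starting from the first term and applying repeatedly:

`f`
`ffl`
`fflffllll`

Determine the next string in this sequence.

fflffllllfflfflllllllllllll

Rewriting each symbol of fflffllll: f→ffl, f→ffl, l→lll, f→ffl, f→ffl, l→lll, l→lll, l→lll, l→lll, which concatenates to ffl ffl lll ffl ffl lll lll lll lll.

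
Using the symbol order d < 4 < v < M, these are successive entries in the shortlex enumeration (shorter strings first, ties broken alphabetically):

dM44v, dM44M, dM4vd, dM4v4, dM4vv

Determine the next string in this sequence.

Find the rightmost character of dM4vv below M, bump it to the next letter, and reset everything to its right to d.

dM4vM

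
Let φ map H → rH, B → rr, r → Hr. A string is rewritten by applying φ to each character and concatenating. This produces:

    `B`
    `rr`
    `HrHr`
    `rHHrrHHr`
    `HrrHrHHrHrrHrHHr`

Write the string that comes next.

Replace each of the 16 characters of HrrHrHHrHrrHrHHr in place — rH Hr Hr rH Hr rH rH Hr rH Hr Hr rH Hr rH rH Hr — and concatenate.

rHHrHrrHHrrHrHHrrHHrHrrHHrrHrHHr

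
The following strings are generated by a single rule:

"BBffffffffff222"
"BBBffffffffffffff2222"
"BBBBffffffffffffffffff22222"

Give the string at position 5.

BBBBBBffffffffffffffffffffffffff2222222

Each string has the form B^{n-1} f^{4n-2} 2^{n}, where the shown terms are n = 3, 4, 5.
Setting n = 7 gives 6, 26, 7 characters in each block.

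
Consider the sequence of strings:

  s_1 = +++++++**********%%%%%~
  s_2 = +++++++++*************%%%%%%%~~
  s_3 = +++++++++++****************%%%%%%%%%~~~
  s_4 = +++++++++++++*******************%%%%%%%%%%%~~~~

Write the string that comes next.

Term n consists of 2n+1 +'s, followed by 3n+1 *'s, followed by 2n-1 %'s, followed by n-2 ~'s, where the shown terms are n = 3, 4, 5, 6.
For the next term, n = 7, so the run lengths are 15, 22, 13, 5.

+++++++++++++++**********************%%%%%%%%%%%%%~~~~~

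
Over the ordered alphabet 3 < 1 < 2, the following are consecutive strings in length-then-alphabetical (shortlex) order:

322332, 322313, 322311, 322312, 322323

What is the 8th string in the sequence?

Stepping forward 3 times from 322323: 322323 → 322321 → 322322, then the target.

322133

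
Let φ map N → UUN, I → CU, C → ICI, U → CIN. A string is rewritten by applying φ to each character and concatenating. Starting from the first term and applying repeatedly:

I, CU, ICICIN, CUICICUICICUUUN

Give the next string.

φ(CUICICUICICUUUN) expands symbol-by-symbol to ICI CIN CU ICI CU ICI CIN CU ICI CU ICI CIN CIN CIN UUN; joining the 15 pieces gives the next term.

ICICINCUICICUICICINCUICICUICICINCINCINUUN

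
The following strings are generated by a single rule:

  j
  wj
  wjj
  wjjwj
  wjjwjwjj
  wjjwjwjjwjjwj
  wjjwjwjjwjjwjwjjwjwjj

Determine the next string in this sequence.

wjjwjwjjwjjwjwjjwjwjjwjjwjwjjwjjwj

Each term (from the third on) is the previous term followed by the one before it: term 3 = wj·j = wjj.
The next term joins wjjwjwjjwjjwjwjjwjwjj and wjjwjwjjwjjwj.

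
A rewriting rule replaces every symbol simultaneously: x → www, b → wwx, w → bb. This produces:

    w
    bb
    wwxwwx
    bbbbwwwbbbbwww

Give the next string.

wwxwwxwwxwwxbbbbbbwwxwwxwwxwwxbbbbbb

φ(bbbbwwwbbbbwww) expands symbol-by-symbol to wwx wwx wwx wwx bb bb bb wwx wwx wwx wwx bb bb bb; joining the 14 pieces gives the next term.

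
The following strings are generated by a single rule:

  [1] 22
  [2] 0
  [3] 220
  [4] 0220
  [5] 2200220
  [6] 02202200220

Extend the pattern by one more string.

220022002202200220

From term 3 onward, concatenate the second-to-last term with the last: 22·0 = 220, 0·220 = 0220, …
So term 7 is 2200220·02202200220.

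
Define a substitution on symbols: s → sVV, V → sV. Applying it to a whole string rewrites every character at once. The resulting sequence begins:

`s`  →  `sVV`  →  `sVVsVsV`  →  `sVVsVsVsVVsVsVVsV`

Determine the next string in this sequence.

Rewriting the 17 symbols of sVVsVsVsVVsVsVVsV one by one yields sVV sV sV sVV sV sVV sV sVV sV sV sVV sV sVV sV sV sVV sV; concatenated:

sVVsVsVsVVsVsVVsVsVVsVsVsVVsVsVVsVsVsVVsV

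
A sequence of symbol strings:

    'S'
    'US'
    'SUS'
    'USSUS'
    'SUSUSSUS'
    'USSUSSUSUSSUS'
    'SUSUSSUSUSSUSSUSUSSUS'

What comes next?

Each term (from the third on) is the two preceding terms concatenated in order: term 3 = S·US = SUS.
The next term joins USSUSSUSUSSUS and SUSUSSUSUSSUSSUSUSSUS.

USSUSSUSUSSUSSUSUSSUSUSSUSSUSUSSUS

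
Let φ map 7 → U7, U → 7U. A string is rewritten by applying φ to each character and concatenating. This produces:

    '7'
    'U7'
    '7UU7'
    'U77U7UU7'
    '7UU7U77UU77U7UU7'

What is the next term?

U77U7UU77UU7U77U7UU7U77UU77U7UU7

Applying the rule to each of the 16 symbols of 7UU7U77UU77U7UU7 gives the pieces U7 7U 7U U7 7U U7 U7 7U 7U U7 U7 7U U7 7U 7U U7, which concatenate to the answer.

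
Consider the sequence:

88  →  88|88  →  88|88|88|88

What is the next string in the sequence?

s(k+1) = s(k)·|·s(k) — each term doubles the last with '|' between the halves.
Doubling 88|88|88|88 with '|' between the halves:

88|88|88|88|88|88|88|88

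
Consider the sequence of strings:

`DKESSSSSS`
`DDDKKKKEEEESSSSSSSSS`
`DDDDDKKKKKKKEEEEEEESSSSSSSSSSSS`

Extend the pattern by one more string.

DDDDDDDKKKKKKKKKKEEEEEEEEEESSSSSSSSSSSSSSS

Reading off run lengths: D runs 1, 3, 5; K runs 1, 4, 7; E runs 1, 4, 7; S runs 6, 9, 12 — each is linear in n (n = 1, 2, …).
For the next term, n = 4, so the run lengths are 7, 10, 10, 15.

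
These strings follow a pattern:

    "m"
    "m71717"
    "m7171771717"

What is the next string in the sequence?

The strings grow by a fixed suffix 71717 each time.
Applying this once more to m7171771717:

m717177171771717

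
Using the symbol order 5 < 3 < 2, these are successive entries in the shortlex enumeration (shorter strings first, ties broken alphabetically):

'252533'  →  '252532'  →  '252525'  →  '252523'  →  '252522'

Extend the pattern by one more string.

252355

The successor of 252522 increments the rightmost position that isn't already 2 and resets every position after it to 5.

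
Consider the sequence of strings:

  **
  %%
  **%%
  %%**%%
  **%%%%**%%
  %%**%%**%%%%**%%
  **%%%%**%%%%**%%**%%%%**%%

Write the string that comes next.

From term 3 onward, concatenate the second-to-last term with the last: **·%% = **%%, %%·**%% = %%**%%, …
Continuing: %%**%%**%%%%**%% · **%%%%**%%%%**%%**%%%%**%% gives term 8.

%%**%%**%%%%**%%**%%%%**%%%%**%%**%%%%**%%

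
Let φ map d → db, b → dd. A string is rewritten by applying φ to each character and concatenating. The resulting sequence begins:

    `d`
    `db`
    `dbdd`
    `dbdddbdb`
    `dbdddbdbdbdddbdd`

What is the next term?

Rewriting the 16 symbols of dbdddbdbdbdddbdd one by one yields db dd db db db dd db dd db dd db db db dd db db; concatenated:

dbdddbdbdbdddbdddbdddbdbdbdddbdb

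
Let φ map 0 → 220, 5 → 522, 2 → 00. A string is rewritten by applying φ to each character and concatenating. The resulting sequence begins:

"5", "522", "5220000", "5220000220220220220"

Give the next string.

φ(5220000220220220220) expands symbol-by-symbol to 522 00 00 220 220 220 220 00 00 220 00 00 220 00 00 220 00 00 220; joining the 19 pieces gives the next term.

52200002202202202200000220000022000002200000220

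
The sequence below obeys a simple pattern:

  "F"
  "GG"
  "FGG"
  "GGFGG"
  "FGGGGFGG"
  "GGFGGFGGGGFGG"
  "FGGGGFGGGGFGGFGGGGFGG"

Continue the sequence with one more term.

This is a Fibonacci-style word recurrence s(k) = s(k−2)·s(k−1): e.g. F·GG = FGG.
So term 8 is GGFGGFGGGGFGG·FGGGGFGGGGFGGFGGGGFGG.

GGFGGFGGGGFGGFGGGGFGGGGFGGFGGGGFGG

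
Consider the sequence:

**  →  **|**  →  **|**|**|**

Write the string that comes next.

**|**|**|**|**|**|**|**

Each string is two copies of the previous one joined by '|'.
So the next term is two copies of **|**|**|** with '|' between the halves.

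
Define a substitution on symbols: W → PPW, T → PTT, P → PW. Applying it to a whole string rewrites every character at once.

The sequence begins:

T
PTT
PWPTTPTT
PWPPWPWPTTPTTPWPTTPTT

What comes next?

Replace each of the 21 characters of PWPPWPWPTTPTTPWPTTPTT in place — PW PPW PW PW PPW PW PPW PW PTT PTT PW PTT PTT PW PPW PW PTT PTT PW PTT PTT — and concatenate.

PWPPWPWPWPPWPWPPWPWPTTPTTPWPTTPTTPWPPWPWPTTPTTPWPTTPTT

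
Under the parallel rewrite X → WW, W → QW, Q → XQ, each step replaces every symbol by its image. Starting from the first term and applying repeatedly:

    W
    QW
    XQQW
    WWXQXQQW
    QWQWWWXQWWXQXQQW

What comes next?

Applying the rule to each of the 16 symbols of QWQWWWXQWWXQXQQW gives the pieces XQ QW XQ QW QW QW WW XQ QW QW WW XQ WW XQ XQ QW, which concatenate to the answer.

XQQWXQQWQWQWWWXQQWQWWWXQWWXQXQQW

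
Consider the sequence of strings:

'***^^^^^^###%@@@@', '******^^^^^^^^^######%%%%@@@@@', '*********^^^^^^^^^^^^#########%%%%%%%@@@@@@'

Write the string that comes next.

Each string has the form *^{3n} ^^{3n+3} #^{3n} %^{3n-2} @^{n+3} (n = 1, 2, …).
For the next term, n = 4, so the run lengths are 12, 15, 12, 10, 7.

************^^^^^^^^^^^^^^^############%%%%%%%%%%@@@@@@@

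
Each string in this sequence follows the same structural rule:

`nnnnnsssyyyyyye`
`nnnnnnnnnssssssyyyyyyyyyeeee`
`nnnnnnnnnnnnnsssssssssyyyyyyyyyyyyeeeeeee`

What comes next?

Reading off run lengths: n runs 5, 9, 13; s runs 3, 6, 9; y runs 6, 9, 12; e runs 1, 4, 7 — each is linear in n (n = 1, 2, …).
Setting n = 4 gives 17, 12, 15, 10 characters in each block.

nnnnnnnnnnnnnnnnnssssssssssssyyyyyyyyyyyyyyyeeeeeeeeee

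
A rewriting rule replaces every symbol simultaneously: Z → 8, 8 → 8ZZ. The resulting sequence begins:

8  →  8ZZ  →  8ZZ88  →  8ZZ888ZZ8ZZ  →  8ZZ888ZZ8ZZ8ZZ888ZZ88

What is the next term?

8ZZ888ZZ8ZZ8ZZ888ZZ888ZZ888ZZ8ZZ8ZZ888ZZ8ZZ

Replace each of the 21 characters of 8ZZ888ZZ8ZZ8ZZ888ZZ88 in place — 8ZZ 8 8 8ZZ 8ZZ 8ZZ 8 8 8ZZ 8 8 8ZZ 8 8 8ZZ 8ZZ 8ZZ 8 8 8ZZ 8ZZ — and concatenate.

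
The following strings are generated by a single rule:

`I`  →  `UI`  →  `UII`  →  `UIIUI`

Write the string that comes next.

UIIUIUII

Each term (from the third on) is the previous term followed by the one before it: term 3 = UI·I = UII.
So term 5 is UIIUI·UII.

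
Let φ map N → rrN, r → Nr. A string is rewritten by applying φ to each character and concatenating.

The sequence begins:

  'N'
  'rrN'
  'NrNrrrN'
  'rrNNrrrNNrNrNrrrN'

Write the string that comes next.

NrNrrrNrrNNrNrNrrrNrrNNrrrNNrrrNNrNrNrrrN

φ(rrNNrrrNNrNrNrrrN) expands symbol-by-symbol to Nr Nr rrN rrN Nr Nr Nr rrN rrN Nr rrN Nr rrN Nr Nr Nr rrN; joining the 17 pieces gives the next term.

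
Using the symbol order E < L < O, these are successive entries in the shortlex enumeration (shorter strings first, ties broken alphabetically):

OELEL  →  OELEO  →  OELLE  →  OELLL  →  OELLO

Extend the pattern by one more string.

The successor of OELLO increments the rightmost position that isn't already O and resets every position after it to E.

OELOE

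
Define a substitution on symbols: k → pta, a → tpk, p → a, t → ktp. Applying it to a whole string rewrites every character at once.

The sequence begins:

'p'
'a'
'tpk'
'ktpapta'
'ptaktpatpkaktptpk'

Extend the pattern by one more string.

aktptpkptaktpatpkktpaptatpkptaktpaktpapta

Applying the rule to each of the 17 symbols of ptaktpatpkaktptpk gives the pieces a ktp tpk pta ktp a tpk ktp a pta tpk pta ktp a ktp a pta, which concatenate to the answer.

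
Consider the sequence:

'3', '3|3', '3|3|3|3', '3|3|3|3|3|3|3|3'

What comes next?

3|3|3|3|3|3|3|3|3|3|3|3|3|3|3|3

Every step duplicates the string with '|' between the halves.
So the next term is two copies of 3|3|3|3|3|3|3|3 with '|' between the halves.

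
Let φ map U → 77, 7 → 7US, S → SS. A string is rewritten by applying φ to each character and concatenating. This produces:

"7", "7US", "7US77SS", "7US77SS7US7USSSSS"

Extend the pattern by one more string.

Applying the rule to each of the 17 symbols of 7US77SS7US7USSSSS gives the pieces 7US 77 SS 7US 7US SS SS 7US 77 SS 7US 77 SS SS SS SS SS, which concatenate to the answer.

7US77SS7US7USSSSS7US77SS7US77SSSSSSSSSS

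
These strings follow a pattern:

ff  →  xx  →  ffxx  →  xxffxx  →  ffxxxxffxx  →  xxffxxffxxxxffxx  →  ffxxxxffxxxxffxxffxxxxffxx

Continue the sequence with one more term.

Each term (from the third on) is the two preceding terms concatenated in order: term 3 = ff·xx = ffxx.
So term 8 is xxffxxffxxxxffxx·ffxxxxffxxxxffxxffxxxxffxx.

xxffxxffxxxxffxxffxxxxffxxxxffxxffxxxxffxx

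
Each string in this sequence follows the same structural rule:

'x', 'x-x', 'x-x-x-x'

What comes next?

x-x-x-x-x-x-x-x

s(k+1) = s(k)·-·s(k) — each term doubles the last with '-' between the halves.
So the next term is two copies of x-x-x-x with '-' between the halves.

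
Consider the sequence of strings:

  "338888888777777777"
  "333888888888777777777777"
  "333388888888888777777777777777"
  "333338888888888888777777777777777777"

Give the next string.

Term n consists of n-1 3's, followed by 2n+1 8's, followed by 3n 7's, where the shown terms are n = 3, 4, 5, 6.
At n = 7 the blocks have lengths 6, 15, 21.

333333888888888888888777777777777777777777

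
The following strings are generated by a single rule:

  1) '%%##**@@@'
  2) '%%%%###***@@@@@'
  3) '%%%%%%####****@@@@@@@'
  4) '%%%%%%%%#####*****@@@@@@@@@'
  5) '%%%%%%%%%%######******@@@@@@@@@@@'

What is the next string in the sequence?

%%%%%%%%%%%%#######*******@@@@@@@@@@@@@

Term n consists of 2n %'s, followed by n+1 #'s, followed by n+1 *'s, followed by 2n+1 @'s (n = 1, 2, …).
Setting n = 6 gives 12, 7, 7, 13 characters in each block.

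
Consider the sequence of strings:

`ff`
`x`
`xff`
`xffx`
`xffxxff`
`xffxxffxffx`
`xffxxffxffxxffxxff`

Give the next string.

xffxxffxffxxffxxffxffxxffxffx

From term 3 onward, concatenate the last term with the second-to-last: x·ff = xff, xff·x = xffx, …
So term 8 is xffxxffxffxxffxxff·xffxxffxffx.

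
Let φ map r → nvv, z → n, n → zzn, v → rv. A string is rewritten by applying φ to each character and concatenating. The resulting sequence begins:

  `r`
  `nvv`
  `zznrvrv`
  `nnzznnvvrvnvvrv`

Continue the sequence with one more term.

zznzznnnzznzznrvrvnvvrvzznrvrvnvvrv

φ(nnzznnvvrvnvvrv) expands symbol-by-symbol to zzn zzn n n zzn zzn rv rv nvv rv zzn rv rv nvv rv; joining the 15 pieces gives the next term.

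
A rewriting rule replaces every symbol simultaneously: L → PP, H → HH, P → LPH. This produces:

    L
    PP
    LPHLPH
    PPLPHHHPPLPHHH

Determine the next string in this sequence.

Replace each of the 14 characters of PPLPHHHPPLPHHH in place — LPH LPH PP LPH HH HH HH LPH LPH PP LPH HH HH HH — and concatenate.

LPHLPHPPLPHHHHHHHLPHLPHPPLPHHHHHHH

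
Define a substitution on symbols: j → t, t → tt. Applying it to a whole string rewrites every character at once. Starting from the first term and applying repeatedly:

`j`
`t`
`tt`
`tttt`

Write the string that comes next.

Expanding tttt: t→tt, t→tt, t→tt, t→tt. Concatenated: tt tt tt tt.

tttttttt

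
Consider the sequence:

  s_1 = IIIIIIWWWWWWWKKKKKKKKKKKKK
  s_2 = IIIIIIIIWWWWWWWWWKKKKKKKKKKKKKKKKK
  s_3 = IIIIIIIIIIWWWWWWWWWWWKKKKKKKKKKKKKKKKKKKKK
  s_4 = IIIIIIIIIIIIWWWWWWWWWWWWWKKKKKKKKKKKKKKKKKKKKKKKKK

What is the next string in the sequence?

Term n consists of 2n I's, followed by 2n+1 W's, followed by 4n+1 K's, where the shown terms are n = 3, 4, 5, 6.
Setting n = 7 gives 14, 15, 29 characters in each block.

IIIIIIIIIIIIIIWWWWWWWWWWWWWWWKKKKKKKKKKKKKKKKKKKKKKKKKKKKK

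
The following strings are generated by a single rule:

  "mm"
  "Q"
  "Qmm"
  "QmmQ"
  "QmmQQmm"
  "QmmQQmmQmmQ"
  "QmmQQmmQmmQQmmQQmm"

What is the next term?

From term 3 onward, concatenate the last term with the second-to-last: Q·mm = Qmm, Qmm·Q = QmmQ, …
Continuing: QmmQQmmQmmQQmmQQmm · QmmQQmmQmmQ gives term 8.

QmmQQmmQmmQQmmQQmmQmmQQmmQmmQ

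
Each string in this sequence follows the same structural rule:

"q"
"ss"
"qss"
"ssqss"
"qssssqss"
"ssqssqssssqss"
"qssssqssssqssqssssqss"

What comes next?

ssqssqssssqssqssssqssssqssqssssqss

Each term (from the third on) is the two preceding terms concatenated in order: term 3 = q·ss = qss.
So term 8 is ssqssqssssqss·qssssqssssqssqssssqss.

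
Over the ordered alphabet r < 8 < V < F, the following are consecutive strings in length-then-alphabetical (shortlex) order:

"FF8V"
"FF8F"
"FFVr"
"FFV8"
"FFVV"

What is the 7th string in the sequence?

FFFr

Continuing the enumeration 2 steps past FFVV: FFVV → FFVF → (answer).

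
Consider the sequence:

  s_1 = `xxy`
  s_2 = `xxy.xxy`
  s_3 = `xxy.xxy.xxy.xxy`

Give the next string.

xxy.xxy.xxy.xxy.xxy.xxy.xxy.xxy

s(k+1) = s(k)·.·s(k) — each term doubles the last with '.' between the halves.
One more doubling of xxy.xxy.xxy.xxy gives the answer.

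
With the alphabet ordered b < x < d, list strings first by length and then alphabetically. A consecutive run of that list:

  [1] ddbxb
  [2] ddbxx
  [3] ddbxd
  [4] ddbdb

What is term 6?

Advancing 2 positions from ddbdb through ddbdb → ddbdx reaches term 6.

ddbdd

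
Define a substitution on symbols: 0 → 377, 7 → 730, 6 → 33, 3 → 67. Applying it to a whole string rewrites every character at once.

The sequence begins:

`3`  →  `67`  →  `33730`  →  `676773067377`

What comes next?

3373033730730673773373067730730

Rewriting each symbol of 676773067377: 6→33, 7→730, 6→33, 7→730, 7→730, 3→67, 0→377, 6→33, 7→730, 3→67, 7→730, 7→730, which concatenates to 33 730 33 730 730 67 377 33 730 67 730 730.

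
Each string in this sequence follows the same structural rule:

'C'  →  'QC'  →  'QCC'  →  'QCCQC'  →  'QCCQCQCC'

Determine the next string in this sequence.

From term 3 onward, concatenate the last term with the second-to-last: QC·C = QCC, QCC·QC = QCCQC, …
The next term joins QCCQCQCC and QCCQC.

QCCQCQCCQCCQC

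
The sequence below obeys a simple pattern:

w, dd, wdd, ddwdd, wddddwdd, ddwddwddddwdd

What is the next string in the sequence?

wddddwddddwddwddddwdd

Each term (from the third on) is the two preceding terms concatenated in order: term 3 = w·dd = wdd.
Continuing: wddddwdd · ddwddwddddwdd gives term 7.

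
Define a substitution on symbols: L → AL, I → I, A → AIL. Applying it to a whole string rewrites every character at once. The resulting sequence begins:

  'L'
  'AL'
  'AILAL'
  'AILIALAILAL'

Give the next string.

Rewriting each symbol of AILIALAILAL: A→AIL, I→I, L→AL, I→I, A→AIL, L→AL, A→AIL, I→I, L→AL, A→AIL, L→AL, which concatenates to AIL I AL I AIL AL AIL I AL AIL AL.

AILIALIAILALAILIALAILAL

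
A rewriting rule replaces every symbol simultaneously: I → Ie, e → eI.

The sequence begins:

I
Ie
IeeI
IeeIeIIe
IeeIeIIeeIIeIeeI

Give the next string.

IeeIeIIeeIIeIeeIeIIeIeeIIeeIeIIe

φ(IeeIeIIeeIIeIeeI) expands symbol-by-symbol to Ie eI eI Ie eI Ie Ie eI eI Ie Ie eI Ie eI eI Ie; joining the 16 pieces gives the next term.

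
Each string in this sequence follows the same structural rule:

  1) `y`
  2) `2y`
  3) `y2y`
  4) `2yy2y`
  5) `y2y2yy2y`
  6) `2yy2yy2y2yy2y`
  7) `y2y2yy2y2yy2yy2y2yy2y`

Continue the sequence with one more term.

2yy2yy2y2yy2yy2y2yy2y2yy2yy2y2yy2y

From term 3 onward, concatenate the second-to-last term with the last: y·2y = y2y, 2y·y2y = 2yy2y, …
So term 8 is 2yy2yy2y2yy2y·y2y2yy2y2yy2yy2y2yy2y.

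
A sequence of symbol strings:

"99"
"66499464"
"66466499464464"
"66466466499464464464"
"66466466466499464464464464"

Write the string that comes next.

Each term wraps the previous one in 664 on the left and 464 on the right.
One more step from 66466466466499464464464464 gives the answer.

66466466466466499464464464464464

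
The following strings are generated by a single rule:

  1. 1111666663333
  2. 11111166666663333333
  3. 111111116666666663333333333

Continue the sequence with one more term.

Reading off run lengths: 1 runs 4, 6, 8; 6 runs 5, 7, 9; 3 runs 4, 7, 10 — each is linear in n, where the shown terms are n = 2, 3, 4.
For the next term, n = 5, so the run lengths are 10, 11, 13.

1111111111666666666663333333333333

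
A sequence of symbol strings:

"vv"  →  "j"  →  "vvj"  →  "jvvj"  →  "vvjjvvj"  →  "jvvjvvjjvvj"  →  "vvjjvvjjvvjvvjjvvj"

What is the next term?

jvvjvvjjvvjvvjjvvjjvvjvvjjvvj

From term 3 onward, concatenate the second-to-last term with the last: vv·j = vvj, j·vvj = jvvj, …
The next term joins jvvjvvjjvvj and vvjjvvjjvvjvvjjvvj.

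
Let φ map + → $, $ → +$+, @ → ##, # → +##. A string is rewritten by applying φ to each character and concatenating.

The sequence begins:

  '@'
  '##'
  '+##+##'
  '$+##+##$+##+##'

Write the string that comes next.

Rewriting the 14 symbols of $+##+##$+##+## one by one yields +$+ $ +## +## $ +## +## +$+ $ +## +## $ +## +##; concatenated:

+$+$+##+##$+##+##+$+$+##+##$+##+##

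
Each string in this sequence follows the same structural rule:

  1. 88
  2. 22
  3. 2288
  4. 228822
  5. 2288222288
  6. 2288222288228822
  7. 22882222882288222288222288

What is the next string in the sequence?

Each term (from the third on) is the previous term followed by the one before it: term 3 = 22·88 = 2288.
Continuing: 22882222882288222288222288 · 2288222288228822 gives term 8.

228822228822882222882222882288222288228822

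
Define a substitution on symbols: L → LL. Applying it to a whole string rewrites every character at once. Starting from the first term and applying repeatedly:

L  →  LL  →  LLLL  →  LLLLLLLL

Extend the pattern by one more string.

LLLLLLLLLLLLLLLL

Apply φ to LLLLLLLL symbol by symbol: L→LL, L→LL, L→LL, L→LL, L→LL, L→LL, L→LL, L→LL; joined: LL LL LL LL LL LL LL LL.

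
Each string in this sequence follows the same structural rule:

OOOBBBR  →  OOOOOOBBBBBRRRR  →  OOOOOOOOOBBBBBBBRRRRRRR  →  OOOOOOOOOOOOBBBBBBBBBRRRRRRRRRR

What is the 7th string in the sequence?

OOOOOOOOOOOOOOOOOOOOOBBBBBBBBBBBBBBBRRRRRRRRRRRRRRRRRRR

Each string has the form O^{3n} B^{2n+1} R^{3n-2} (n = 1, 2, …).
Setting n = 7 gives 21, 15, 19 characters in each block.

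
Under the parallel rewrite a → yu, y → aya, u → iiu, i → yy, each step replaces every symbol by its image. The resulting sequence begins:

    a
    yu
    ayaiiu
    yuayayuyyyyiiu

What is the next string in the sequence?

ayaiiuyuayayuayaiiuayaayaayaayayyyyiiu

φ(yuayayuyyyyiiu) expands symbol-by-symbol to aya iiu yu aya yu aya iiu aya aya aya aya yy yy iiu; joining the 14 pieces gives the next term.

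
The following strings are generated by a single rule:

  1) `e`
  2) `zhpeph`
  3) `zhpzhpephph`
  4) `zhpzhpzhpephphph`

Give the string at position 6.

Every step adds zhp to the front and ph to the end of the previous string.
From zhpzhpzhpephphph, 2 further steps: zhpzhpzhpephphph → zhpzhpzhpzhpephphphph → (answer).

zhpzhpzhpzhpzhpephphphphph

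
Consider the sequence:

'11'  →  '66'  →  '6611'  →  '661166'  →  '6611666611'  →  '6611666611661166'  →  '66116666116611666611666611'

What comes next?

This is a Fibonacci-style word recurrence s(k) = s(k−1)·s(k−2): e.g. 66·11 = 6611.
Continuing: 66116666116611666611666611 · 6611666611661166 gives term 8.

661166661166116666116666116611666611661166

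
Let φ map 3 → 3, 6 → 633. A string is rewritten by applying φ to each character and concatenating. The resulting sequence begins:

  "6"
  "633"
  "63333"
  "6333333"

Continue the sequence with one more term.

633333333

Rewriting each symbol of 6333333: 6→633, 3→3, 3→3, 3→3, 3→3, 3→3, 3→3, which concatenates to 633 3 3 3 3 3 3.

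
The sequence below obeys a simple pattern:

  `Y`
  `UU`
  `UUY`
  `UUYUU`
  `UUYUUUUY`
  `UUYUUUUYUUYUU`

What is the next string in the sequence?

Each term (from the third on) is the previous term followed by the one before it: term 3 = UU·Y = UUY.
So term 7 is UUYUUUUYUUYUU·UUYUUUUY.

UUYUUUUYUUYUUUUYUUUUY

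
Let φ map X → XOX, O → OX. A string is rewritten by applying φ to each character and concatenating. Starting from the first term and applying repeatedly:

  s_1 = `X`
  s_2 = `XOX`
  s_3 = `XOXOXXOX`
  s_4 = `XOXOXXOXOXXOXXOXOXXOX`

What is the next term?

XOXOXXOXOXXOXXOXOXXOXOXXOXXOXOXXOXXOXOXXOXOXXOXXOXOXXOX

Applying the rule to each of the 21 symbols of XOXOXXOXOXXOXXOXOXXOX gives the pieces XOX OX XOX OX XOX XOX OX XOX OX XOX XOX OX XOX XOX OX XOX OX XOX XOX OX XOX, which concatenate to the answer.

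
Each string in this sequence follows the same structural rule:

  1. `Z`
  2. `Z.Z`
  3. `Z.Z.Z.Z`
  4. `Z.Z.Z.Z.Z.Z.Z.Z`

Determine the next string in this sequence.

Each string is two copies of the previous one joined by '.'.
Doubling Z.Z.Z.Z.Z.Z.Z.Z with '.' between the halves:

Z.Z.Z.Z.Z.Z.Z.Z.Z.Z.Z.Z.Z.Z.Z.Z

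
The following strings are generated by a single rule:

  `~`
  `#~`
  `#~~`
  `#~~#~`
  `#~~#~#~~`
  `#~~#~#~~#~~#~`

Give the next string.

From term 3 onward, concatenate the last term with the second-to-last: #~·~ = #~~, #~~·#~ = #~~#~, …
Continuing: #~~#~#~~#~~#~ · #~~#~#~~ gives term 7.

#~~#~#~~#~~#~#~~#~#~~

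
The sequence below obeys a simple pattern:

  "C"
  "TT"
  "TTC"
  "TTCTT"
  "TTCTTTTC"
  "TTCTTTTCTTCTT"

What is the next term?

TTCTTTTCTTCTTTTCTTTTC

From term 3 onward, concatenate the last term with the second-to-last: TT·C = TTC, TTC·TT = TTCTT, …
So term 7 is TTCTTTTCTTCTT·TTCTTTTC.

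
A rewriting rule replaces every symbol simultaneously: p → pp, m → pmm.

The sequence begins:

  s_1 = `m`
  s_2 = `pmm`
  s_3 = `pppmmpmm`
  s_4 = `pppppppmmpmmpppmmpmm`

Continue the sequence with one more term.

Applying the rule to each of the 20 symbols of pppppppmmpmmpppmmpmm gives the pieces pp pp pp pp pp pp pp pmm pmm pp pmm pmm pp pp pp pmm pmm pp pmm pmm, which concatenate to the answer.

pppppppppppppppmmpmmpppmmpmmpppppppmmpmmpppmmpmm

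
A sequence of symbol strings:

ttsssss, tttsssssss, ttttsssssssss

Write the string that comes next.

Each string has the form t^{n} s^{2n+1}, where the shown terms are n = 2, 3, 4.
For the next term, n = 5, so the run lengths are 5, 11.

tttttsssssssssss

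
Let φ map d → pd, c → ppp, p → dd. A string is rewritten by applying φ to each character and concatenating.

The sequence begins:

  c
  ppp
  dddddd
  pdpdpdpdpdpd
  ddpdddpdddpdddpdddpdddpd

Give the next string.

Rewriting the 24 symbols of ddpdddpdddpdddpdddpdddpd one by one yields pd pd dd pd pd pd dd pd pd pd dd pd pd pd dd pd pd pd dd pd pd pd dd pd; concatenated:

pdpdddpdpdpdddpdpdpdddpdpdpdddpdpdpdddpdpdpdddpd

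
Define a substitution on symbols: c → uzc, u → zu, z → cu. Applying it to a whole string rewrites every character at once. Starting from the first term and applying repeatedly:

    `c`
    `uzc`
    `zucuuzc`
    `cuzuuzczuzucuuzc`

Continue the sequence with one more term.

Rewriting the 16 symbols of cuzuuzczuzucuuzc one by one yields uzc zu cu zu zu cu uzc cu zu cu zu uzc zu zu cu uzc; concatenated:

uzczucuzuzucuuzccuzucuzuuzczuzucuuzc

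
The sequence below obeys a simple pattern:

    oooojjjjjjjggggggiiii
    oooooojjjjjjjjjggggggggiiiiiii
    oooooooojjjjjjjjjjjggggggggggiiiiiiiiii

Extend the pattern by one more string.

oooooooooojjjjjjjjjjjjjggggggggggggiiiiiiiiiiiii

The n-th term is 2n o's then 2n+3 j's then 2n+2 g's then 3n-2 i's, where the shown terms are n = 2, 3, 4.
For the next term, n = 5, so the run lengths are 10, 13, 12, 13.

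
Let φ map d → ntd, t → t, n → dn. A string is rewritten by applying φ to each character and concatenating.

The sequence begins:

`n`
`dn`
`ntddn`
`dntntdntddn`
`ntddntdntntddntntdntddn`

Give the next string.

dntntdntddntntddntdntntdntddntdntntddntntdntddn

Replace each of the 23 characters of ntddntdntntddntntdntddn in place — dn t ntd ntd dn t ntd dn t dn t ntd ntd dn t dn t ntd dn t ntd ntd dn — and concatenate.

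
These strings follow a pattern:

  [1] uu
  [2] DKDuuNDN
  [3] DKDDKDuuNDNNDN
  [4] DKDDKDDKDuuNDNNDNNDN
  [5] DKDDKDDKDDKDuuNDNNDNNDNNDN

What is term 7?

DKDDKDDKDDKDDKDDKDuuNDNNDNNDNNDNNDNNDN

s(k+1) = DKD·s(k)·NDN, so each term gains DKD as a prefix and NDN as a suffix.
From DKDDKDDKDDKDuuNDNNDNNDNNDN, 2 further steps: DKDDKDDKDDKDuuNDNNDNNDNNDN → DKDDKDDKDDKDDKDuuNDNNDNNDNNDNNDN → (answer).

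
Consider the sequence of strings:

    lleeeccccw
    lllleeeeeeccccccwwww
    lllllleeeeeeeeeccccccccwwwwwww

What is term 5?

The n-th term is 2n l's then 3n e's then 2n+2 c's then 3n-2 w's (n = 1, 2, …).
For term 5, n = 5, so the run lengths are 10, 15, 12, 13.

lllllllllleeeeeeeeeeeeeeeccccccccccccwwwwwwwwwwwww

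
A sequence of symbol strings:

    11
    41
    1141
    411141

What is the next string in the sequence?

1141411141

This is a Fibonacci-style word recurrence s(k) = s(k−2)·s(k−1): e.g. 11·41 = 1141.
So term 5 is 1141·411141.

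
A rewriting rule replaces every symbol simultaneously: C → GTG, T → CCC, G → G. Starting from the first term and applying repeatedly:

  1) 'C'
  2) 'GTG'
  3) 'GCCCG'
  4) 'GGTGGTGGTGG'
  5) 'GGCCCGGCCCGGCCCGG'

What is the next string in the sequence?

Applying the rule to each of the 17 symbols of GGCCCGGCCCGGCCCGG gives the pieces G G GTG GTG GTG G G GTG GTG GTG G G GTG GTG GTG G G, which concatenate to the answer.

GGGTGGTGGTGGGGTGGTGGTGGGGTGGTGGTGGG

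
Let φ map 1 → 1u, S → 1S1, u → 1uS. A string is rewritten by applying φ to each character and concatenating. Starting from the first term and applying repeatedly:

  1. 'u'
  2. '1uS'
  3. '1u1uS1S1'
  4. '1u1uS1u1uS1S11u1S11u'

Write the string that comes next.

Rewriting the 20 symbols of 1u1uS1u1uS1S11u1S11u one by one yields 1u 1uS 1u 1uS 1S1 1u 1uS 1u 1uS 1S1 1u 1S1 1u 1u 1uS 1u 1S1 1u 1u 1uS; concatenated:

1u1uS1u1uS1S11u1uS1u1uS1S11u1S11u1u1uS1u1S11u1u1uS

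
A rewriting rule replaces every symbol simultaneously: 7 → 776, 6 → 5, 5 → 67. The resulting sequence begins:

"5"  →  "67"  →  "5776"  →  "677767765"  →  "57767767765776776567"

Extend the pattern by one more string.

677767765776776577677656777677657767765675776

Replace each of the 20 characters of 57767767765776776567 in place — 67 776 776 5 776 776 5 776 776 5 67 776 776 5 776 776 5 67 5 776 — and concatenate.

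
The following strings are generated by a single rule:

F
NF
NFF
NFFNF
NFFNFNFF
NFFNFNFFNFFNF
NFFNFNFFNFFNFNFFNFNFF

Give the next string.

Each term (from the third on) is the previous term followed by the one before it: term 3 = NF·F = NFF.
So term 8 is NFFNFNFFNFFNFNFFNFNFF·NFFNFNFFNFFNF.

NFFNFNFFNFFNFNFFNFNFFNFFNFNFFNFFNF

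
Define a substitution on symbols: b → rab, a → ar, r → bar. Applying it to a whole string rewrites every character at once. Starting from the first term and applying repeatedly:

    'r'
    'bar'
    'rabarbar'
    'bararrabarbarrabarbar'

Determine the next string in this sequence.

Rewriting the 21 symbols of bararrabarbarrabarbar one by one yields rab ar bar ar bar bar ar rab ar bar rab ar bar bar ar rab ar bar rab ar bar; concatenated:

rabarbararbarbararrabarbarrabarbarbararrabarbarrabarbar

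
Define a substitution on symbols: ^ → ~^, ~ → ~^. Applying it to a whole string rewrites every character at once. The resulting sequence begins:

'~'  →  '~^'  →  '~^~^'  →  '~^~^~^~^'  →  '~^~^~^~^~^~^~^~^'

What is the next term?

Rewriting the 16 symbols of ~^~^~^~^~^~^~^~^ one by one yields ~^ ~^ ~^ ~^ ~^ ~^ ~^ ~^ ~^ ~^ ~^ ~^ ~^ ~^ ~^ ~^; concatenated:

~^~^~^~^~^~^~^~^~^~^~^~^~^~^~^~^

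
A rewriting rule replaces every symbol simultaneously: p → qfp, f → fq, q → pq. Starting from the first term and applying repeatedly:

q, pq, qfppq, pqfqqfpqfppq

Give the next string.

qfppqfqpqpqfqqfppqfqqfpqfppq

Expanding pqfqqfpqfppq: p→qfp, q→pq, f→fq, q→pq, q→pq, f→fq, p→qfp, q→pq, f→fq, p→qfp, p→qfp, q→pq. Concatenated: qfp pq fq pq pq fq qfp pq fq qfp qfp pq.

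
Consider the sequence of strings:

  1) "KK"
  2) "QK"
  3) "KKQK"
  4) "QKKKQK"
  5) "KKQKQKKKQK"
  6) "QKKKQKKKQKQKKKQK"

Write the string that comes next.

From term 3 onward, concatenate the second-to-last term with the last: KK·QK = KKQK, QK·KKQK = QKKKQK, …
Continuing: KKQKQKKKQK · QKKKQKKKQKQKKKQK gives term 7.

KKQKQKKKQKQKKKQKKKQKQKKKQK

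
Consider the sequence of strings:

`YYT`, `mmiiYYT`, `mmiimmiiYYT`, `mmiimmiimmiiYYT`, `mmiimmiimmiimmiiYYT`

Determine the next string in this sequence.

The strings grow by a fixed prefix mmii each time.
Applying this once more to mmiimmiimmiimmiiYYT:

mmiimmiimmiimmiimmiiYYT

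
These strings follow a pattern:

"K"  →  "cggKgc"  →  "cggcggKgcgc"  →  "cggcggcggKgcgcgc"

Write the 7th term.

cggcggcggcggcggcggKgcgcgcgcgcgc

s(k+1) = cgg·s(k)·gc, so each term gains cgg as a prefix and gc as a suffix.
From cggcggcggKgcgcgc, 3 further steps: cggcggcggKgcgcgc → cggcggcggcggKgcgcgcgc → cggcggcggcggcggKgcgcgcgcgc → (answer).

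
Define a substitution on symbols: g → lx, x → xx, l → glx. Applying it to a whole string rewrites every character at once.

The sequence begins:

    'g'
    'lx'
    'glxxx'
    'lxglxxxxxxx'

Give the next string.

glxxxlxglxxxxxxxxxxxxxxx

Expanding lxglxxxxxxx: l→glx, x→xx, g→lx, l→glx, x→xx, x→xx, x→xx, x→xx, x→xx, x→xx, x→xx. Concatenated: glx xx lx glx xx xx xx xx xx xx xx.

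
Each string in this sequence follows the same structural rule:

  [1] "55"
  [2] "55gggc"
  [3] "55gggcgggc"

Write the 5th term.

55gggcgggcgggcgggc

The strings grow by a fixed suffix gggc each time.
From 55gggcgggc, 2 further steps: 55gggcgggc → 55gggcgggcgggc → (answer).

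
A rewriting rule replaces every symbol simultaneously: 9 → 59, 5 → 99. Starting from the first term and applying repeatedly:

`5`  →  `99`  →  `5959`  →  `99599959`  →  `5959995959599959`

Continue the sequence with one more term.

φ(5959995959599959) expands symbol-by-symbol to 99 59 99 59 59 59 99 59 99 59 99 59 59 59 99 59; joining the 16 pieces gives the next term.

99599959595999599959995959599959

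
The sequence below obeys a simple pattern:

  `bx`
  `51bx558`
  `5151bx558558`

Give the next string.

s(k+1) = 51·s(k)·558, so each term gains 51 as a prefix and 558 as a suffix.
So the next term is 51·5151bx558558·558.

515151bx558558558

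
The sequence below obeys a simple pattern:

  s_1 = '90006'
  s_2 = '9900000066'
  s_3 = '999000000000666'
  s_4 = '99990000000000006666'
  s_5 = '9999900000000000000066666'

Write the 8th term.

9999999900000000000000000000000066666666

Reading off run lengths: 9 runs 1, 2, 3, 4, 5; 0 runs 3, 6, 9, 12, 15; 6 runs 1, 2, 3, 4, 5 — each is linear in n (n = 1, 2, …).
Setting n = 8 gives 8, 24, 8 characters in each block.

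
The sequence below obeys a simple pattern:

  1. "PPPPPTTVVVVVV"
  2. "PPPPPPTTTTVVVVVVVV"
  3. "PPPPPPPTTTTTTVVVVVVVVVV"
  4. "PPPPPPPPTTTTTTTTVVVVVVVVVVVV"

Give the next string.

Reading off run lengths: P runs 5, 6, 7, 8; T runs 2, 4, 6, 8; V runs 6, 8, 10, 12 — each is linear in n, where the shown terms are n = 2, 3, 4, 5.
For the next term, n = 6, so the run lengths are 9, 10, 14.

PPPPPPPPPTTTTTTTTTTVVVVVVVVVVVVVV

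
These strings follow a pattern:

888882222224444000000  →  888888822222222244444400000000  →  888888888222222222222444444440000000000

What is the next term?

The n-th term is 2n+1 8's then 3n 2's then 2n 4's then 2n+2 0's, where the shown terms are n = 2, 3, 4.
At n = 5 the blocks have lengths 11, 15, 10, 12.

888888888882222222222222224444444444000000000000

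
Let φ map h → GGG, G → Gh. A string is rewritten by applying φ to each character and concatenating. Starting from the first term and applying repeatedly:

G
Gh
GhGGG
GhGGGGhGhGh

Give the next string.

Apply φ to GhGGGGhGhGh symbol by symbol: G→Gh, h→GGG, G→Gh, G→Gh, G→Gh, G→Gh, h→GGG, G→Gh, h→GGG, G→Gh, h→GGG; joined: Gh GGG Gh Gh Gh Gh GGG Gh GGG Gh GGG.

GhGGGGhGhGhGhGGGGhGGGGhGGG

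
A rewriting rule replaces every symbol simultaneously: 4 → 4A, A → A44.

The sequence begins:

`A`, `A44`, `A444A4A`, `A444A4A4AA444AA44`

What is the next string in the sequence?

A444A4A4AA444AA444AA44A444A4A4AA44A444A4A

Applying the rule to each of the 17 symbols of A444A4A4AA444AA44 gives the pieces A44 4A 4A 4A A44 4A A44 4A A44 A44 4A 4A 4A A44 A44 4A 4A, which concatenate to the answer.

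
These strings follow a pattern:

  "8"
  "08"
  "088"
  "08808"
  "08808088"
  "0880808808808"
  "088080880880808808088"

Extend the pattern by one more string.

0880808808808088080880880808808808

Each term (from the third on) is the previous term followed by the one before it: term 3 = 08·8 = 088.
So term 8 is 088080880880808808088·0880808808808.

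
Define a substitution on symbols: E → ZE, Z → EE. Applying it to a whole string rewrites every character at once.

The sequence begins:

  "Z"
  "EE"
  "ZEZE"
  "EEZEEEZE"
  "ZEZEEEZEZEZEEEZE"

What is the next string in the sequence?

Replace each of the 16 characters of ZEZEEEZEZEZEEEZE in place — EE ZE EE ZE ZE ZE EE ZE EE ZE EE ZE ZE ZE EE ZE — and concatenate.

EEZEEEZEZEZEEEZEEEZEEEZEZEZEEEZE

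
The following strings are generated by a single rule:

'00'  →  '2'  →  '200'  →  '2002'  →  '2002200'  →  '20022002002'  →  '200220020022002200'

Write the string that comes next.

Each term (from the third on) is the previous term followed by the one before it: term 3 = 2·00 = 200.
The next term joins 200220020022002200 and 20022002002.

20022002002200220020022002002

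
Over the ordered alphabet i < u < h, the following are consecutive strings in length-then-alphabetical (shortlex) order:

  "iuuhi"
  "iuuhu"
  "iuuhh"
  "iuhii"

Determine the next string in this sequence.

Treat iuhii as a base-3 numeral over the given alphabet and add one, carrying through any trailing h's.

iuhiu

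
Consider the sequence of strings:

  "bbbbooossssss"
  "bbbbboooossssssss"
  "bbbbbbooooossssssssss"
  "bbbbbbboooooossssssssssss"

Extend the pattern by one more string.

Reading off run lengths: b runs 4, 5, 6, 7; o runs 3, 4, 5, 6; s runs 6, 8, 10, 12 — each is linear in n, where the shown terms are n = 3, 4, 5, 6.
At n = 7 the blocks have lengths 8, 7, 14.

bbbbbbbbooooooossssssssssssss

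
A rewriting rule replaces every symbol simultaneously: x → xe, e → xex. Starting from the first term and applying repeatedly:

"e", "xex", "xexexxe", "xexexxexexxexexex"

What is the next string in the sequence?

Rewriting the 17 symbols of xexexxexexxexexex one by one yields xe xex xe xex xe xe xex xe xex xe xe xex xe xex xe xex xe; concatenated:

xexexxexexxexexexxexexxexexexxexexxexexxe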